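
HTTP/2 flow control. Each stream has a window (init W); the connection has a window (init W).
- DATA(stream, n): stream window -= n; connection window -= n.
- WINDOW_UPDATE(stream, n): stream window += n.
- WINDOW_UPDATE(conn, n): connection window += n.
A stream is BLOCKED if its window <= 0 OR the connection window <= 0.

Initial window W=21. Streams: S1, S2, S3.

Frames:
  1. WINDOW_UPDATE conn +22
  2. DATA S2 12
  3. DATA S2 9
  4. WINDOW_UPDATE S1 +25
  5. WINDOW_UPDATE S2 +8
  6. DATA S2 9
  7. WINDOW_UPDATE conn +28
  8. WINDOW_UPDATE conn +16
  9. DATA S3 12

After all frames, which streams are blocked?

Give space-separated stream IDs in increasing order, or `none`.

Op 1: conn=43 S1=21 S2=21 S3=21 blocked=[]
Op 2: conn=31 S1=21 S2=9 S3=21 blocked=[]
Op 3: conn=22 S1=21 S2=0 S3=21 blocked=[2]
Op 4: conn=22 S1=46 S2=0 S3=21 blocked=[2]
Op 5: conn=22 S1=46 S2=8 S3=21 blocked=[]
Op 6: conn=13 S1=46 S2=-1 S3=21 blocked=[2]
Op 7: conn=41 S1=46 S2=-1 S3=21 blocked=[2]
Op 8: conn=57 S1=46 S2=-1 S3=21 blocked=[2]
Op 9: conn=45 S1=46 S2=-1 S3=9 blocked=[2]

Answer: S2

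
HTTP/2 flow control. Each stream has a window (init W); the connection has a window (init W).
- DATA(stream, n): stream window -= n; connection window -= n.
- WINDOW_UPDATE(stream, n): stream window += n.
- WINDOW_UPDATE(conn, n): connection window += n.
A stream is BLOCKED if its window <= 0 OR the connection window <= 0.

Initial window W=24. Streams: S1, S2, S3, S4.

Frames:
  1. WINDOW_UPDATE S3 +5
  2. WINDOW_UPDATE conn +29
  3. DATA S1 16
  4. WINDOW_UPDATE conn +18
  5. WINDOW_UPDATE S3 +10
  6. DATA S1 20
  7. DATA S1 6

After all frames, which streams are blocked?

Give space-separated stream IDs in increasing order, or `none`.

Op 1: conn=24 S1=24 S2=24 S3=29 S4=24 blocked=[]
Op 2: conn=53 S1=24 S2=24 S3=29 S4=24 blocked=[]
Op 3: conn=37 S1=8 S2=24 S3=29 S4=24 blocked=[]
Op 4: conn=55 S1=8 S2=24 S3=29 S4=24 blocked=[]
Op 5: conn=55 S1=8 S2=24 S3=39 S4=24 blocked=[]
Op 6: conn=35 S1=-12 S2=24 S3=39 S4=24 blocked=[1]
Op 7: conn=29 S1=-18 S2=24 S3=39 S4=24 blocked=[1]

Answer: S1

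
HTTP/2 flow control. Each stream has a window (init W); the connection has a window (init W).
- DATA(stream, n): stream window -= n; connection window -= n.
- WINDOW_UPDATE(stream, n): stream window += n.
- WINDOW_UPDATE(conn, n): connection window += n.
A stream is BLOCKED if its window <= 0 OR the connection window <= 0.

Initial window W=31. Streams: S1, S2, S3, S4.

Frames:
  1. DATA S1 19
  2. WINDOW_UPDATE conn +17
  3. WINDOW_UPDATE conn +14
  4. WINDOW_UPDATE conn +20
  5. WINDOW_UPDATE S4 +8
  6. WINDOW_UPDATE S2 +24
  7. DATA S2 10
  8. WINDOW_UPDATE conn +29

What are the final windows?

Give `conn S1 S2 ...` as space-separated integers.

Answer: 82 12 45 31 39

Derivation:
Op 1: conn=12 S1=12 S2=31 S3=31 S4=31 blocked=[]
Op 2: conn=29 S1=12 S2=31 S3=31 S4=31 blocked=[]
Op 3: conn=43 S1=12 S2=31 S3=31 S4=31 blocked=[]
Op 4: conn=63 S1=12 S2=31 S3=31 S4=31 blocked=[]
Op 5: conn=63 S1=12 S2=31 S3=31 S4=39 blocked=[]
Op 6: conn=63 S1=12 S2=55 S3=31 S4=39 blocked=[]
Op 7: conn=53 S1=12 S2=45 S3=31 S4=39 blocked=[]
Op 8: conn=82 S1=12 S2=45 S3=31 S4=39 blocked=[]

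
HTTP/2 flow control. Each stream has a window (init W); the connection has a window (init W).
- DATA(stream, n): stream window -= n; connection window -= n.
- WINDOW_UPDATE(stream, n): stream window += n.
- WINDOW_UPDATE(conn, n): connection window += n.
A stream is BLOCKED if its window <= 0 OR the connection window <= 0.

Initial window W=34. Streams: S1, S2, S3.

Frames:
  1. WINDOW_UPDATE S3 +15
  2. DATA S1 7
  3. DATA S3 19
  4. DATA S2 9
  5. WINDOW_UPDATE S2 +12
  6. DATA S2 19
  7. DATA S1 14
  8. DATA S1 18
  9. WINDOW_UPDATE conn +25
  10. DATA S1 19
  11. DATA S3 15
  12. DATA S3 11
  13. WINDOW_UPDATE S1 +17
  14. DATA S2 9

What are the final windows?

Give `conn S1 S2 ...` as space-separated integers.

Op 1: conn=34 S1=34 S2=34 S3=49 blocked=[]
Op 2: conn=27 S1=27 S2=34 S3=49 blocked=[]
Op 3: conn=8 S1=27 S2=34 S3=30 blocked=[]
Op 4: conn=-1 S1=27 S2=25 S3=30 blocked=[1, 2, 3]
Op 5: conn=-1 S1=27 S2=37 S3=30 blocked=[1, 2, 3]
Op 6: conn=-20 S1=27 S2=18 S3=30 blocked=[1, 2, 3]
Op 7: conn=-34 S1=13 S2=18 S3=30 blocked=[1, 2, 3]
Op 8: conn=-52 S1=-5 S2=18 S3=30 blocked=[1, 2, 3]
Op 9: conn=-27 S1=-5 S2=18 S3=30 blocked=[1, 2, 3]
Op 10: conn=-46 S1=-24 S2=18 S3=30 blocked=[1, 2, 3]
Op 11: conn=-61 S1=-24 S2=18 S3=15 blocked=[1, 2, 3]
Op 12: conn=-72 S1=-24 S2=18 S3=4 blocked=[1, 2, 3]
Op 13: conn=-72 S1=-7 S2=18 S3=4 blocked=[1, 2, 3]
Op 14: conn=-81 S1=-7 S2=9 S3=4 blocked=[1, 2, 3]

Answer: -81 -7 9 4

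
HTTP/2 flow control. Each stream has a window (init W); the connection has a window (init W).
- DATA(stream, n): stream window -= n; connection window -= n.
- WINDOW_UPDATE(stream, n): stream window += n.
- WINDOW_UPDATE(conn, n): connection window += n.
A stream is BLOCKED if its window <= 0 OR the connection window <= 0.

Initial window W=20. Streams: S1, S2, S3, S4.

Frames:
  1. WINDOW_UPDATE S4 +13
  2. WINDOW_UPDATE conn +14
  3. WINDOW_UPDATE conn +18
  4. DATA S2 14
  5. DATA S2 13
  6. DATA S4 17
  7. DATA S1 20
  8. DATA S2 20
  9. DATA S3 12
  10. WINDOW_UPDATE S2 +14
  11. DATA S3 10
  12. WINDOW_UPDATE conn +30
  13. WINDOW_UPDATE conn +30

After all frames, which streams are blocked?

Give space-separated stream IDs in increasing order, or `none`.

Answer: S1 S2 S3

Derivation:
Op 1: conn=20 S1=20 S2=20 S3=20 S4=33 blocked=[]
Op 2: conn=34 S1=20 S2=20 S3=20 S4=33 blocked=[]
Op 3: conn=52 S1=20 S2=20 S3=20 S4=33 blocked=[]
Op 4: conn=38 S1=20 S2=6 S3=20 S4=33 blocked=[]
Op 5: conn=25 S1=20 S2=-7 S3=20 S4=33 blocked=[2]
Op 6: conn=8 S1=20 S2=-7 S3=20 S4=16 blocked=[2]
Op 7: conn=-12 S1=0 S2=-7 S3=20 S4=16 blocked=[1, 2, 3, 4]
Op 8: conn=-32 S1=0 S2=-27 S3=20 S4=16 blocked=[1, 2, 3, 4]
Op 9: conn=-44 S1=0 S2=-27 S3=8 S4=16 blocked=[1, 2, 3, 4]
Op 10: conn=-44 S1=0 S2=-13 S3=8 S4=16 blocked=[1, 2, 3, 4]
Op 11: conn=-54 S1=0 S2=-13 S3=-2 S4=16 blocked=[1, 2, 3, 4]
Op 12: conn=-24 S1=0 S2=-13 S3=-2 S4=16 blocked=[1, 2, 3, 4]
Op 13: conn=6 S1=0 S2=-13 S3=-2 S4=16 blocked=[1, 2, 3]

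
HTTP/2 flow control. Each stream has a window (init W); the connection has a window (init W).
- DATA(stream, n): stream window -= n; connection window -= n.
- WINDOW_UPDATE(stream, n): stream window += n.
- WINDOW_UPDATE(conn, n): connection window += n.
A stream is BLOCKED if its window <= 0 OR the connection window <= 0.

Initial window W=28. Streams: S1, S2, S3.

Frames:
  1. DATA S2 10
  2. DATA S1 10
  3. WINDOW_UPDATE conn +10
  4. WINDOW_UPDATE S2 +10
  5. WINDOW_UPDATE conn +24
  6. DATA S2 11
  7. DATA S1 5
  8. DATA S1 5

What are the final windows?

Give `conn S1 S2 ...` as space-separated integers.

Answer: 21 8 17 28

Derivation:
Op 1: conn=18 S1=28 S2=18 S3=28 blocked=[]
Op 2: conn=8 S1=18 S2=18 S3=28 blocked=[]
Op 3: conn=18 S1=18 S2=18 S3=28 blocked=[]
Op 4: conn=18 S1=18 S2=28 S3=28 blocked=[]
Op 5: conn=42 S1=18 S2=28 S3=28 blocked=[]
Op 6: conn=31 S1=18 S2=17 S3=28 blocked=[]
Op 7: conn=26 S1=13 S2=17 S3=28 blocked=[]
Op 8: conn=21 S1=8 S2=17 S3=28 blocked=[]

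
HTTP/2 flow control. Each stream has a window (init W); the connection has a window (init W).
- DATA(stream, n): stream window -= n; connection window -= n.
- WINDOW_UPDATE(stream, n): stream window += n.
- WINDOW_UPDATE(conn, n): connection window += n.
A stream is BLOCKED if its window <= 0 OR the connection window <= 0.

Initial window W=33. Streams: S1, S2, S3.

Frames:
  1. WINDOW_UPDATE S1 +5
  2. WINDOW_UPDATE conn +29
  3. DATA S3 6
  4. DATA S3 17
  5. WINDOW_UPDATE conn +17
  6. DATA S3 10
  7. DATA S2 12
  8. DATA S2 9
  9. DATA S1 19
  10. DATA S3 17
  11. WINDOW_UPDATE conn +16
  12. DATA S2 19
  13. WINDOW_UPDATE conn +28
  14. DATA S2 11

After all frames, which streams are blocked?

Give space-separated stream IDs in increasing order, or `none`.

Answer: S2 S3

Derivation:
Op 1: conn=33 S1=38 S2=33 S3=33 blocked=[]
Op 2: conn=62 S1=38 S2=33 S3=33 blocked=[]
Op 3: conn=56 S1=38 S2=33 S3=27 blocked=[]
Op 4: conn=39 S1=38 S2=33 S3=10 blocked=[]
Op 5: conn=56 S1=38 S2=33 S3=10 blocked=[]
Op 6: conn=46 S1=38 S2=33 S3=0 blocked=[3]
Op 7: conn=34 S1=38 S2=21 S3=0 blocked=[3]
Op 8: conn=25 S1=38 S2=12 S3=0 blocked=[3]
Op 9: conn=6 S1=19 S2=12 S3=0 blocked=[3]
Op 10: conn=-11 S1=19 S2=12 S3=-17 blocked=[1, 2, 3]
Op 11: conn=5 S1=19 S2=12 S3=-17 blocked=[3]
Op 12: conn=-14 S1=19 S2=-7 S3=-17 blocked=[1, 2, 3]
Op 13: conn=14 S1=19 S2=-7 S3=-17 blocked=[2, 3]
Op 14: conn=3 S1=19 S2=-18 S3=-17 blocked=[2, 3]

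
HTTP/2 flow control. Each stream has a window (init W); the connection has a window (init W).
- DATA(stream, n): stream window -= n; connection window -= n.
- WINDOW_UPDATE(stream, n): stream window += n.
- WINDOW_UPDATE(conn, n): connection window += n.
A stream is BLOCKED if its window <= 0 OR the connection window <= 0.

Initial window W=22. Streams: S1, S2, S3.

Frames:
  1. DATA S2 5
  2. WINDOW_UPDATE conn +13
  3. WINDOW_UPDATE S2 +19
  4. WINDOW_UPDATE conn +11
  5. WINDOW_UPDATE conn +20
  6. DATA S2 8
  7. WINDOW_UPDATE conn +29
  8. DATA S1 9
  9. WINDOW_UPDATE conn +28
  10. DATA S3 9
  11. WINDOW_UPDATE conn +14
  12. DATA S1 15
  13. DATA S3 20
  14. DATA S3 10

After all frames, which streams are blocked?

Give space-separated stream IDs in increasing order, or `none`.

Answer: S1 S3

Derivation:
Op 1: conn=17 S1=22 S2=17 S3=22 blocked=[]
Op 2: conn=30 S1=22 S2=17 S3=22 blocked=[]
Op 3: conn=30 S1=22 S2=36 S3=22 blocked=[]
Op 4: conn=41 S1=22 S2=36 S3=22 blocked=[]
Op 5: conn=61 S1=22 S2=36 S3=22 blocked=[]
Op 6: conn=53 S1=22 S2=28 S3=22 blocked=[]
Op 7: conn=82 S1=22 S2=28 S3=22 blocked=[]
Op 8: conn=73 S1=13 S2=28 S3=22 blocked=[]
Op 9: conn=101 S1=13 S2=28 S3=22 blocked=[]
Op 10: conn=92 S1=13 S2=28 S3=13 blocked=[]
Op 11: conn=106 S1=13 S2=28 S3=13 blocked=[]
Op 12: conn=91 S1=-2 S2=28 S3=13 blocked=[1]
Op 13: conn=71 S1=-2 S2=28 S3=-7 blocked=[1, 3]
Op 14: conn=61 S1=-2 S2=28 S3=-17 blocked=[1, 3]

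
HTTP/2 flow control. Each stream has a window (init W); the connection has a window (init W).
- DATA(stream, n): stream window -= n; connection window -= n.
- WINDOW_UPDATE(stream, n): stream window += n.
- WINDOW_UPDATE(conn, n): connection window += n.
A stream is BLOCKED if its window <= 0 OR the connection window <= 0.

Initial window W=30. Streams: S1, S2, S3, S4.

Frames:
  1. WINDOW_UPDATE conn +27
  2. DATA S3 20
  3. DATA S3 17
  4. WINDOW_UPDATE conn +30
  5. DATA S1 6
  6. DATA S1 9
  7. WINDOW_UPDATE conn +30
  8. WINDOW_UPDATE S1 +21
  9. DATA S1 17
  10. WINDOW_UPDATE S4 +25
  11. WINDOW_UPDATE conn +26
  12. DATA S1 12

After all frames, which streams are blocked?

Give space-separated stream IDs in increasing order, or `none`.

Op 1: conn=57 S1=30 S2=30 S3=30 S4=30 blocked=[]
Op 2: conn=37 S1=30 S2=30 S3=10 S4=30 blocked=[]
Op 3: conn=20 S1=30 S2=30 S3=-7 S4=30 blocked=[3]
Op 4: conn=50 S1=30 S2=30 S3=-7 S4=30 blocked=[3]
Op 5: conn=44 S1=24 S2=30 S3=-7 S4=30 blocked=[3]
Op 6: conn=35 S1=15 S2=30 S3=-7 S4=30 blocked=[3]
Op 7: conn=65 S1=15 S2=30 S3=-7 S4=30 blocked=[3]
Op 8: conn=65 S1=36 S2=30 S3=-7 S4=30 blocked=[3]
Op 9: conn=48 S1=19 S2=30 S3=-7 S4=30 blocked=[3]
Op 10: conn=48 S1=19 S2=30 S3=-7 S4=55 blocked=[3]
Op 11: conn=74 S1=19 S2=30 S3=-7 S4=55 blocked=[3]
Op 12: conn=62 S1=7 S2=30 S3=-7 S4=55 blocked=[3]

Answer: S3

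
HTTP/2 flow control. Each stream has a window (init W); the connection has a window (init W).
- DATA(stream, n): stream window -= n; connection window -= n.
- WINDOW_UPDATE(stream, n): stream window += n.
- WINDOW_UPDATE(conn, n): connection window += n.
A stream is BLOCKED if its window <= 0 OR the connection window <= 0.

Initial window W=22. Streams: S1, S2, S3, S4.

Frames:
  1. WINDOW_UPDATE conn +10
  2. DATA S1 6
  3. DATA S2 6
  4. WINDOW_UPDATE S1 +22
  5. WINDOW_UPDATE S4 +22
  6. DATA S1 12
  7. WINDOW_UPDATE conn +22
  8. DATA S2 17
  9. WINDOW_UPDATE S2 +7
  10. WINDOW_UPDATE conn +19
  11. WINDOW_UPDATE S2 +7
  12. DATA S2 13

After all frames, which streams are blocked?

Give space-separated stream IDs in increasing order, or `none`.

Op 1: conn=32 S1=22 S2=22 S3=22 S4=22 blocked=[]
Op 2: conn=26 S1=16 S2=22 S3=22 S4=22 blocked=[]
Op 3: conn=20 S1=16 S2=16 S3=22 S4=22 blocked=[]
Op 4: conn=20 S1=38 S2=16 S3=22 S4=22 blocked=[]
Op 5: conn=20 S1=38 S2=16 S3=22 S4=44 blocked=[]
Op 6: conn=8 S1=26 S2=16 S3=22 S4=44 blocked=[]
Op 7: conn=30 S1=26 S2=16 S3=22 S4=44 blocked=[]
Op 8: conn=13 S1=26 S2=-1 S3=22 S4=44 blocked=[2]
Op 9: conn=13 S1=26 S2=6 S3=22 S4=44 blocked=[]
Op 10: conn=32 S1=26 S2=6 S3=22 S4=44 blocked=[]
Op 11: conn=32 S1=26 S2=13 S3=22 S4=44 blocked=[]
Op 12: conn=19 S1=26 S2=0 S3=22 S4=44 blocked=[2]

Answer: S2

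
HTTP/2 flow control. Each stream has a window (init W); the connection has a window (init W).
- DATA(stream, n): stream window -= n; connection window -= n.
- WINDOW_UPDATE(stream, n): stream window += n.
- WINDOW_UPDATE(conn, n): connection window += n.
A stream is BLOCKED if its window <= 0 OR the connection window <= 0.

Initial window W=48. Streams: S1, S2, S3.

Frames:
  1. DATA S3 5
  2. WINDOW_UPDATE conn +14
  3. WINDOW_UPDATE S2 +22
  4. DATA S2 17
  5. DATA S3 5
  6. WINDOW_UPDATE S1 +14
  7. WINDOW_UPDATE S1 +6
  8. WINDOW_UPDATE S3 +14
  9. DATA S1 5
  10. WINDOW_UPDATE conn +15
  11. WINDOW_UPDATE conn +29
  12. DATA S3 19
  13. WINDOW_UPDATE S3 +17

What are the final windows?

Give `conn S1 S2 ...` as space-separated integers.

Answer: 55 63 53 50

Derivation:
Op 1: conn=43 S1=48 S2=48 S3=43 blocked=[]
Op 2: conn=57 S1=48 S2=48 S3=43 blocked=[]
Op 3: conn=57 S1=48 S2=70 S3=43 blocked=[]
Op 4: conn=40 S1=48 S2=53 S3=43 blocked=[]
Op 5: conn=35 S1=48 S2=53 S3=38 blocked=[]
Op 6: conn=35 S1=62 S2=53 S3=38 blocked=[]
Op 7: conn=35 S1=68 S2=53 S3=38 blocked=[]
Op 8: conn=35 S1=68 S2=53 S3=52 blocked=[]
Op 9: conn=30 S1=63 S2=53 S3=52 blocked=[]
Op 10: conn=45 S1=63 S2=53 S3=52 blocked=[]
Op 11: conn=74 S1=63 S2=53 S3=52 blocked=[]
Op 12: conn=55 S1=63 S2=53 S3=33 blocked=[]
Op 13: conn=55 S1=63 S2=53 S3=50 blocked=[]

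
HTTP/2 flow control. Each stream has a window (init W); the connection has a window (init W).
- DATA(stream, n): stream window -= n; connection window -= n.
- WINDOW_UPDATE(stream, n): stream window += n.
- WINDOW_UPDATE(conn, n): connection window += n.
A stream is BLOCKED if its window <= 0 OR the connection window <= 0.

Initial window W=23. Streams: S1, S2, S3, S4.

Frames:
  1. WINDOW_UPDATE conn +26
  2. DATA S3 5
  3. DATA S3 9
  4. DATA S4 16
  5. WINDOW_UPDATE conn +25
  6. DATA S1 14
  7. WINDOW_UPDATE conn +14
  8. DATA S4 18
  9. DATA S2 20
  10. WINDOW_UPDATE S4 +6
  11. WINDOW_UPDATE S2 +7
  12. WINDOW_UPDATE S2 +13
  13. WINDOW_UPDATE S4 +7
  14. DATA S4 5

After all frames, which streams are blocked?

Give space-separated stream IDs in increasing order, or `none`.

Answer: S4

Derivation:
Op 1: conn=49 S1=23 S2=23 S3=23 S4=23 blocked=[]
Op 2: conn=44 S1=23 S2=23 S3=18 S4=23 blocked=[]
Op 3: conn=35 S1=23 S2=23 S3=9 S4=23 blocked=[]
Op 4: conn=19 S1=23 S2=23 S3=9 S4=7 blocked=[]
Op 5: conn=44 S1=23 S2=23 S3=9 S4=7 blocked=[]
Op 6: conn=30 S1=9 S2=23 S3=9 S4=7 blocked=[]
Op 7: conn=44 S1=9 S2=23 S3=9 S4=7 blocked=[]
Op 8: conn=26 S1=9 S2=23 S3=9 S4=-11 blocked=[4]
Op 9: conn=6 S1=9 S2=3 S3=9 S4=-11 blocked=[4]
Op 10: conn=6 S1=9 S2=3 S3=9 S4=-5 blocked=[4]
Op 11: conn=6 S1=9 S2=10 S3=9 S4=-5 blocked=[4]
Op 12: conn=6 S1=9 S2=23 S3=9 S4=-5 blocked=[4]
Op 13: conn=6 S1=9 S2=23 S3=9 S4=2 blocked=[]
Op 14: conn=1 S1=9 S2=23 S3=9 S4=-3 blocked=[4]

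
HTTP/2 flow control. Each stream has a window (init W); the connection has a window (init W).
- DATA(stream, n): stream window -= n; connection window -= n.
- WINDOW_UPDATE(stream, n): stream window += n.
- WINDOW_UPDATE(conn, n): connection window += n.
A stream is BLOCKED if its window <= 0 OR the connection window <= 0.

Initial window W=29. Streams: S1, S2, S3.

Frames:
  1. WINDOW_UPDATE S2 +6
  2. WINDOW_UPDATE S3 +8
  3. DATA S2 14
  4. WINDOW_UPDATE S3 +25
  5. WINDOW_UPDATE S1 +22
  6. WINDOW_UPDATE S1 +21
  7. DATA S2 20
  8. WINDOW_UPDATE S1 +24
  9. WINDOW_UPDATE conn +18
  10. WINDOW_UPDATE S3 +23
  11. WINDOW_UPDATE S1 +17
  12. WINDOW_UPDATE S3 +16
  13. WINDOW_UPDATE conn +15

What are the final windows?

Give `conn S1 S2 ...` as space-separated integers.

Answer: 28 113 1 101

Derivation:
Op 1: conn=29 S1=29 S2=35 S3=29 blocked=[]
Op 2: conn=29 S1=29 S2=35 S3=37 blocked=[]
Op 3: conn=15 S1=29 S2=21 S3=37 blocked=[]
Op 4: conn=15 S1=29 S2=21 S3=62 blocked=[]
Op 5: conn=15 S1=51 S2=21 S3=62 blocked=[]
Op 6: conn=15 S1=72 S2=21 S3=62 blocked=[]
Op 7: conn=-5 S1=72 S2=1 S3=62 blocked=[1, 2, 3]
Op 8: conn=-5 S1=96 S2=1 S3=62 blocked=[1, 2, 3]
Op 9: conn=13 S1=96 S2=1 S3=62 blocked=[]
Op 10: conn=13 S1=96 S2=1 S3=85 blocked=[]
Op 11: conn=13 S1=113 S2=1 S3=85 blocked=[]
Op 12: conn=13 S1=113 S2=1 S3=101 blocked=[]
Op 13: conn=28 S1=113 S2=1 S3=101 blocked=[]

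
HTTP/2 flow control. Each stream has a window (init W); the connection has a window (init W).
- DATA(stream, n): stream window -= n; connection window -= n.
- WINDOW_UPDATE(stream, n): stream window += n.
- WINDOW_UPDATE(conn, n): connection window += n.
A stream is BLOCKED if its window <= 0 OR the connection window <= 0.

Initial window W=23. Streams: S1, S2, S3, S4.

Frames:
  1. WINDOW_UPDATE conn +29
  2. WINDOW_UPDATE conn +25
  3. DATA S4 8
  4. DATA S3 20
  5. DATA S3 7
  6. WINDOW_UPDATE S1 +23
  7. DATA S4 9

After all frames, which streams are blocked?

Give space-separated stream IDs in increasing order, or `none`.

Answer: S3

Derivation:
Op 1: conn=52 S1=23 S2=23 S3=23 S4=23 blocked=[]
Op 2: conn=77 S1=23 S2=23 S3=23 S4=23 blocked=[]
Op 3: conn=69 S1=23 S2=23 S3=23 S4=15 blocked=[]
Op 4: conn=49 S1=23 S2=23 S3=3 S4=15 blocked=[]
Op 5: conn=42 S1=23 S2=23 S3=-4 S4=15 blocked=[3]
Op 6: conn=42 S1=46 S2=23 S3=-4 S4=15 blocked=[3]
Op 7: conn=33 S1=46 S2=23 S3=-4 S4=6 blocked=[3]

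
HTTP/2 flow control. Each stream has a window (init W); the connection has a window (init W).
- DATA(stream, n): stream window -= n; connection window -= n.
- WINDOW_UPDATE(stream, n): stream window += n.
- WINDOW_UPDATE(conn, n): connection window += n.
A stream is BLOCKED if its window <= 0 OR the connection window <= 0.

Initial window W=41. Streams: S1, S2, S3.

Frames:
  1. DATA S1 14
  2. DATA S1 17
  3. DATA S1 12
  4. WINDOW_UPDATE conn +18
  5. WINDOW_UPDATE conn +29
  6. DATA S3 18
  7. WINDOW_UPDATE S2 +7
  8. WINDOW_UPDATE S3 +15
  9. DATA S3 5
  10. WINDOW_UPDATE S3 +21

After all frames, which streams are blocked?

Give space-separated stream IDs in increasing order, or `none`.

Answer: S1

Derivation:
Op 1: conn=27 S1=27 S2=41 S3=41 blocked=[]
Op 2: conn=10 S1=10 S2=41 S3=41 blocked=[]
Op 3: conn=-2 S1=-2 S2=41 S3=41 blocked=[1, 2, 3]
Op 4: conn=16 S1=-2 S2=41 S3=41 blocked=[1]
Op 5: conn=45 S1=-2 S2=41 S3=41 blocked=[1]
Op 6: conn=27 S1=-2 S2=41 S3=23 blocked=[1]
Op 7: conn=27 S1=-2 S2=48 S3=23 blocked=[1]
Op 8: conn=27 S1=-2 S2=48 S3=38 blocked=[1]
Op 9: conn=22 S1=-2 S2=48 S3=33 blocked=[1]
Op 10: conn=22 S1=-2 S2=48 S3=54 blocked=[1]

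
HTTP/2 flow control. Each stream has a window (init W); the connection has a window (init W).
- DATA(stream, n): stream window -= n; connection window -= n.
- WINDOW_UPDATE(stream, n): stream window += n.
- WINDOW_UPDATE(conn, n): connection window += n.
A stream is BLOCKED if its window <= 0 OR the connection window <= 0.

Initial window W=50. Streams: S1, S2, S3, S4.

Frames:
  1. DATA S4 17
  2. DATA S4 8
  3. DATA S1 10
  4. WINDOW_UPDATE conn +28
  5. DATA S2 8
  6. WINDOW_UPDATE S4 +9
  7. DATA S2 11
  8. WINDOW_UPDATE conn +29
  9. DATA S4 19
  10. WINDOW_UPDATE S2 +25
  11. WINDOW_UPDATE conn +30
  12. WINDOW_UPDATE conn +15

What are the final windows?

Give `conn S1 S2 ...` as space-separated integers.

Answer: 79 40 56 50 15

Derivation:
Op 1: conn=33 S1=50 S2=50 S3=50 S4=33 blocked=[]
Op 2: conn=25 S1=50 S2=50 S3=50 S4=25 blocked=[]
Op 3: conn=15 S1=40 S2=50 S3=50 S4=25 blocked=[]
Op 4: conn=43 S1=40 S2=50 S3=50 S4=25 blocked=[]
Op 5: conn=35 S1=40 S2=42 S3=50 S4=25 blocked=[]
Op 6: conn=35 S1=40 S2=42 S3=50 S4=34 blocked=[]
Op 7: conn=24 S1=40 S2=31 S3=50 S4=34 blocked=[]
Op 8: conn=53 S1=40 S2=31 S3=50 S4=34 blocked=[]
Op 9: conn=34 S1=40 S2=31 S3=50 S4=15 blocked=[]
Op 10: conn=34 S1=40 S2=56 S3=50 S4=15 blocked=[]
Op 11: conn=64 S1=40 S2=56 S3=50 S4=15 blocked=[]
Op 12: conn=79 S1=40 S2=56 S3=50 S4=15 blocked=[]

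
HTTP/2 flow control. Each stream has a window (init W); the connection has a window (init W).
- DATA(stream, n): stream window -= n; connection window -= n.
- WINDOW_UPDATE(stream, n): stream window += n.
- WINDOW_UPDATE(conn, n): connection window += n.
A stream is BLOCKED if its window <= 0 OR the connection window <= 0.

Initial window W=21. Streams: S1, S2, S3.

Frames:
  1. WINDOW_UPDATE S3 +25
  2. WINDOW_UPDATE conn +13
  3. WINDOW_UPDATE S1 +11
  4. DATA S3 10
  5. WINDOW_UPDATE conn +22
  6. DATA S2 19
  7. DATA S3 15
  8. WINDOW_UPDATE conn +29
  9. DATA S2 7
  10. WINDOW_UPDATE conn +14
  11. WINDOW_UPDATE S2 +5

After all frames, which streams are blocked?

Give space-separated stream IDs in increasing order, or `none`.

Answer: S2

Derivation:
Op 1: conn=21 S1=21 S2=21 S3=46 blocked=[]
Op 2: conn=34 S1=21 S2=21 S3=46 blocked=[]
Op 3: conn=34 S1=32 S2=21 S3=46 blocked=[]
Op 4: conn=24 S1=32 S2=21 S3=36 blocked=[]
Op 5: conn=46 S1=32 S2=21 S3=36 blocked=[]
Op 6: conn=27 S1=32 S2=2 S3=36 blocked=[]
Op 7: conn=12 S1=32 S2=2 S3=21 blocked=[]
Op 8: conn=41 S1=32 S2=2 S3=21 blocked=[]
Op 9: conn=34 S1=32 S2=-5 S3=21 blocked=[2]
Op 10: conn=48 S1=32 S2=-5 S3=21 blocked=[2]
Op 11: conn=48 S1=32 S2=0 S3=21 blocked=[2]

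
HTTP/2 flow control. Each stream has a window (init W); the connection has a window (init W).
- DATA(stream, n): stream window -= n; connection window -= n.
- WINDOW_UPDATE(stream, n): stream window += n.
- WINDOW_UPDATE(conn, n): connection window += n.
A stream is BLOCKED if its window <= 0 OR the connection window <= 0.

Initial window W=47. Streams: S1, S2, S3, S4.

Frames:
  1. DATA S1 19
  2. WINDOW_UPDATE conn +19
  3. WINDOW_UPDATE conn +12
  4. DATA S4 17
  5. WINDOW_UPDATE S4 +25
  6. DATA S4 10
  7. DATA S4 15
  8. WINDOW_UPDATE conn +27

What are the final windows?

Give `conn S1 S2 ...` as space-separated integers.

Answer: 44 28 47 47 30

Derivation:
Op 1: conn=28 S1=28 S2=47 S3=47 S4=47 blocked=[]
Op 2: conn=47 S1=28 S2=47 S3=47 S4=47 blocked=[]
Op 3: conn=59 S1=28 S2=47 S3=47 S4=47 blocked=[]
Op 4: conn=42 S1=28 S2=47 S3=47 S4=30 blocked=[]
Op 5: conn=42 S1=28 S2=47 S3=47 S4=55 blocked=[]
Op 6: conn=32 S1=28 S2=47 S3=47 S4=45 blocked=[]
Op 7: conn=17 S1=28 S2=47 S3=47 S4=30 blocked=[]
Op 8: conn=44 S1=28 S2=47 S3=47 S4=30 blocked=[]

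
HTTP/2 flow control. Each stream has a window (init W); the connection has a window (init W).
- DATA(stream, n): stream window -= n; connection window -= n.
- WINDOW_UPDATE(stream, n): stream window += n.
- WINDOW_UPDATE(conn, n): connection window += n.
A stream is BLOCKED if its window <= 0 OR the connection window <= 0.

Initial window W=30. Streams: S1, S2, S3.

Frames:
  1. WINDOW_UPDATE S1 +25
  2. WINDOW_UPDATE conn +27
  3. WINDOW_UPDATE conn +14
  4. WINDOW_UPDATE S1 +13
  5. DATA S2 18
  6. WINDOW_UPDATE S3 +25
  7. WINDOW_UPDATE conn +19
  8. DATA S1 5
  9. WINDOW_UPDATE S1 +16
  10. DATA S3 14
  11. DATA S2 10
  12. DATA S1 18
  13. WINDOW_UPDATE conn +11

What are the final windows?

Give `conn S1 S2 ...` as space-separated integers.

Answer: 36 61 2 41

Derivation:
Op 1: conn=30 S1=55 S2=30 S3=30 blocked=[]
Op 2: conn=57 S1=55 S2=30 S3=30 blocked=[]
Op 3: conn=71 S1=55 S2=30 S3=30 blocked=[]
Op 4: conn=71 S1=68 S2=30 S3=30 blocked=[]
Op 5: conn=53 S1=68 S2=12 S3=30 blocked=[]
Op 6: conn=53 S1=68 S2=12 S3=55 blocked=[]
Op 7: conn=72 S1=68 S2=12 S3=55 blocked=[]
Op 8: conn=67 S1=63 S2=12 S3=55 blocked=[]
Op 9: conn=67 S1=79 S2=12 S3=55 blocked=[]
Op 10: conn=53 S1=79 S2=12 S3=41 blocked=[]
Op 11: conn=43 S1=79 S2=2 S3=41 blocked=[]
Op 12: conn=25 S1=61 S2=2 S3=41 blocked=[]
Op 13: conn=36 S1=61 S2=2 S3=41 blocked=[]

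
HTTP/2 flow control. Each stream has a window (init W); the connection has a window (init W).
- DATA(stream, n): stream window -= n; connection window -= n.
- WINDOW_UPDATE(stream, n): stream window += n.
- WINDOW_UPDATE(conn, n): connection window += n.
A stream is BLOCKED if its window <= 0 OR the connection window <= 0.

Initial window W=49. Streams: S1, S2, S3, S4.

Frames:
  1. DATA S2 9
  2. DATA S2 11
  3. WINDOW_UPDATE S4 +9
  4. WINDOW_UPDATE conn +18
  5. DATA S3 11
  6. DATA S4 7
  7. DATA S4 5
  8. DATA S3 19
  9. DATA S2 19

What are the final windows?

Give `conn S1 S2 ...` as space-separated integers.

Answer: -14 49 10 19 46

Derivation:
Op 1: conn=40 S1=49 S2=40 S3=49 S4=49 blocked=[]
Op 2: conn=29 S1=49 S2=29 S3=49 S4=49 blocked=[]
Op 3: conn=29 S1=49 S2=29 S3=49 S4=58 blocked=[]
Op 4: conn=47 S1=49 S2=29 S3=49 S4=58 blocked=[]
Op 5: conn=36 S1=49 S2=29 S3=38 S4=58 blocked=[]
Op 6: conn=29 S1=49 S2=29 S3=38 S4=51 blocked=[]
Op 7: conn=24 S1=49 S2=29 S3=38 S4=46 blocked=[]
Op 8: conn=5 S1=49 S2=29 S3=19 S4=46 blocked=[]
Op 9: conn=-14 S1=49 S2=10 S3=19 S4=46 blocked=[1, 2, 3, 4]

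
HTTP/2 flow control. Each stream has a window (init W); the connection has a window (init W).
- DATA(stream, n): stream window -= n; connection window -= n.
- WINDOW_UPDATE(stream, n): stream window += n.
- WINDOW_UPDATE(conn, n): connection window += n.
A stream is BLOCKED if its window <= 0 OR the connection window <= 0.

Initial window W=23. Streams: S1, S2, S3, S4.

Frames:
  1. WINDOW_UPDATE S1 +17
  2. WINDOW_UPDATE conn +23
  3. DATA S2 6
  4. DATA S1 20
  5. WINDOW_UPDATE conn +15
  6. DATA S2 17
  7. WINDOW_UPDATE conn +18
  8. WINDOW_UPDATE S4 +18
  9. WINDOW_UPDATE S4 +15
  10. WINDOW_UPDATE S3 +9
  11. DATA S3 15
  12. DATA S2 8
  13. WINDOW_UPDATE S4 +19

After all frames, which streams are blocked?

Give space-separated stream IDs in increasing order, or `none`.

Op 1: conn=23 S1=40 S2=23 S3=23 S4=23 blocked=[]
Op 2: conn=46 S1=40 S2=23 S3=23 S4=23 blocked=[]
Op 3: conn=40 S1=40 S2=17 S3=23 S4=23 blocked=[]
Op 4: conn=20 S1=20 S2=17 S3=23 S4=23 blocked=[]
Op 5: conn=35 S1=20 S2=17 S3=23 S4=23 blocked=[]
Op 6: conn=18 S1=20 S2=0 S3=23 S4=23 blocked=[2]
Op 7: conn=36 S1=20 S2=0 S3=23 S4=23 blocked=[2]
Op 8: conn=36 S1=20 S2=0 S3=23 S4=41 blocked=[2]
Op 9: conn=36 S1=20 S2=0 S3=23 S4=56 blocked=[2]
Op 10: conn=36 S1=20 S2=0 S3=32 S4=56 blocked=[2]
Op 11: conn=21 S1=20 S2=0 S3=17 S4=56 blocked=[2]
Op 12: conn=13 S1=20 S2=-8 S3=17 S4=56 blocked=[2]
Op 13: conn=13 S1=20 S2=-8 S3=17 S4=75 blocked=[2]

Answer: S2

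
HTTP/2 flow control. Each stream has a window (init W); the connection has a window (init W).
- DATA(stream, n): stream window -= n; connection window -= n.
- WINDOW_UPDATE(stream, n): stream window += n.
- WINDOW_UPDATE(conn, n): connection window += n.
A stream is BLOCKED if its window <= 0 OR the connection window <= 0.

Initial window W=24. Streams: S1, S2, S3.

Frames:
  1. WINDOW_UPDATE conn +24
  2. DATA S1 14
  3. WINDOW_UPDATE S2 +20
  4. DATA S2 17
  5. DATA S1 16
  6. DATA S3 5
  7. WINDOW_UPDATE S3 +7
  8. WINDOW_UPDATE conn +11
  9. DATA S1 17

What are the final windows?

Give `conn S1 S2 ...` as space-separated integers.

Op 1: conn=48 S1=24 S2=24 S3=24 blocked=[]
Op 2: conn=34 S1=10 S2=24 S3=24 blocked=[]
Op 3: conn=34 S1=10 S2=44 S3=24 blocked=[]
Op 4: conn=17 S1=10 S2=27 S3=24 blocked=[]
Op 5: conn=1 S1=-6 S2=27 S3=24 blocked=[1]
Op 6: conn=-4 S1=-6 S2=27 S3=19 blocked=[1, 2, 3]
Op 7: conn=-4 S1=-6 S2=27 S3=26 blocked=[1, 2, 3]
Op 8: conn=7 S1=-6 S2=27 S3=26 blocked=[1]
Op 9: conn=-10 S1=-23 S2=27 S3=26 blocked=[1, 2, 3]

Answer: -10 -23 27 26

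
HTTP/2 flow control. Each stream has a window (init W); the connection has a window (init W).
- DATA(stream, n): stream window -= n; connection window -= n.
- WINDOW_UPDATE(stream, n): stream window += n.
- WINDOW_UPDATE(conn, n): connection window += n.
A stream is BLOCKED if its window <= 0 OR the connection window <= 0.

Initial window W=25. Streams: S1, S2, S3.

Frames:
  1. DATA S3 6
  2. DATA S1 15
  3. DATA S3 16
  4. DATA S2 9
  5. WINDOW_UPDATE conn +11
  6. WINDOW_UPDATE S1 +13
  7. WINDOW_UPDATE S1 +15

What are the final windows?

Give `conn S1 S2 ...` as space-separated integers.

Op 1: conn=19 S1=25 S2=25 S3=19 blocked=[]
Op 2: conn=4 S1=10 S2=25 S3=19 blocked=[]
Op 3: conn=-12 S1=10 S2=25 S3=3 blocked=[1, 2, 3]
Op 4: conn=-21 S1=10 S2=16 S3=3 blocked=[1, 2, 3]
Op 5: conn=-10 S1=10 S2=16 S3=3 blocked=[1, 2, 3]
Op 6: conn=-10 S1=23 S2=16 S3=3 blocked=[1, 2, 3]
Op 7: conn=-10 S1=38 S2=16 S3=3 blocked=[1, 2, 3]

Answer: -10 38 16 3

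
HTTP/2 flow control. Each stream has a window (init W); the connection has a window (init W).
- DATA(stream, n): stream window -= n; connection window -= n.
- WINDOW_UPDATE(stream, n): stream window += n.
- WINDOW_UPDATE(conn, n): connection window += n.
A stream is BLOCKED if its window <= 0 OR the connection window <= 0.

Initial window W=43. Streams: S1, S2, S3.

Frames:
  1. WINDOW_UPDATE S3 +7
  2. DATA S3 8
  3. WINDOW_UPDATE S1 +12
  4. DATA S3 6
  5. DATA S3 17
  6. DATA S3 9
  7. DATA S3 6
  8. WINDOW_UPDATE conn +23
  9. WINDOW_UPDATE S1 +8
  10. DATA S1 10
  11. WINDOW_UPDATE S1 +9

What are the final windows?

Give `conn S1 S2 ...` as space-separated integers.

Answer: 10 62 43 4

Derivation:
Op 1: conn=43 S1=43 S2=43 S3=50 blocked=[]
Op 2: conn=35 S1=43 S2=43 S3=42 blocked=[]
Op 3: conn=35 S1=55 S2=43 S3=42 blocked=[]
Op 4: conn=29 S1=55 S2=43 S3=36 blocked=[]
Op 5: conn=12 S1=55 S2=43 S3=19 blocked=[]
Op 6: conn=3 S1=55 S2=43 S3=10 blocked=[]
Op 7: conn=-3 S1=55 S2=43 S3=4 blocked=[1, 2, 3]
Op 8: conn=20 S1=55 S2=43 S3=4 blocked=[]
Op 9: conn=20 S1=63 S2=43 S3=4 blocked=[]
Op 10: conn=10 S1=53 S2=43 S3=4 blocked=[]
Op 11: conn=10 S1=62 S2=43 S3=4 blocked=[]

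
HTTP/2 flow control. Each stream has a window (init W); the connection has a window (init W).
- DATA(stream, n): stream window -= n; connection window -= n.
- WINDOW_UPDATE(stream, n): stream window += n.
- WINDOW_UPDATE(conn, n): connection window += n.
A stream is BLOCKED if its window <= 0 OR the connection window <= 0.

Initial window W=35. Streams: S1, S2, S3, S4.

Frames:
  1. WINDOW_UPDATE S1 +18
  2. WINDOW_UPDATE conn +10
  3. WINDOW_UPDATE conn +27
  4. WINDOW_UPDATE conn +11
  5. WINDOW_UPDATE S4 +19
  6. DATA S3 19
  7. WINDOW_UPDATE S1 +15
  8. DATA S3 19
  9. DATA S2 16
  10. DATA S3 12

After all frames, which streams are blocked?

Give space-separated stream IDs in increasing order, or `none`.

Op 1: conn=35 S1=53 S2=35 S3=35 S4=35 blocked=[]
Op 2: conn=45 S1=53 S2=35 S3=35 S4=35 blocked=[]
Op 3: conn=72 S1=53 S2=35 S3=35 S4=35 blocked=[]
Op 4: conn=83 S1=53 S2=35 S3=35 S4=35 blocked=[]
Op 5: conn=83 S1=53 S2=35 S3=35 S4=54 blocked=[]
Op 6: conn=64 S1=53 S2=35 S3=16 S4=54 blocked=[]
Op 7: conn=64 S1=68 S2=35 S3=16 S4=54 blocked=[]
Op 8: conn=45 S1=68 S2=35 S3=-3 S4=54 blocked=[3]
Op 9: conn=29 S1=68 S2=19 S3=-3 S4=54 blocked=[3]
Op 10: conn=17 S1=68 S2=19 S3=-15 S4=54 blocked=[3]

Answer: S3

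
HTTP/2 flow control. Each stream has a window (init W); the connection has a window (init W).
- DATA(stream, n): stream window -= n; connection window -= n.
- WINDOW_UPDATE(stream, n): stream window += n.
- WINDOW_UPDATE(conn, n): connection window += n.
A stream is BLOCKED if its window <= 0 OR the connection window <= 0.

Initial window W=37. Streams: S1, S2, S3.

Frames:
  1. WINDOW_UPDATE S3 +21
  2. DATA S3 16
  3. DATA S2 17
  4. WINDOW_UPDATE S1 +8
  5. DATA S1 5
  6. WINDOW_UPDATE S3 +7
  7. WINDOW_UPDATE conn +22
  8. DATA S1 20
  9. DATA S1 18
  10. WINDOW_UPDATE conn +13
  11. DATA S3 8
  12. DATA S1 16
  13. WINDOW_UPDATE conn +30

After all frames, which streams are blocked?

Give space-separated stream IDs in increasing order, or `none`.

Op 1: conn=37 S1=37 S2=37 S3=58 blocked=[]
Op 2: conn=21 S1=37 S2=37 S3=42 blocked=[]
Op 3: conn=4 S1=37 S2=20 S3=42 blocked=[]
Op 4: conn=4 S1=45 S2=20 S3=42 blocked=[]
Op 5: conn=-1 S1=40 S2=20 S3=42 blocked=[1, 2, 3]
Op 6: conn=-1 S1=40 S2=20 S3=49 blocked=[1, 2, 3]
Op 7: conn=21 S1=40 S2=20 S3=49 blocked=[]
Op 8: conn=1 S1=20 S2=20 S3=49 blocked=[]
Op 9: conn=-17 S1=2 S2=20 S3=49 blocked=[1, 2, 3]
Op 10: conn=-4 S1=2 S2=20 S3=49 blocked=[1, 2, 3]
Op 11: conn=-12 S1=2 S2=20 S3=41 blocked=[1, 2, 3]
Op 12: conn=-28 S1=-14 S2=20 S3=41 blocked=[1, 2, 3]
Op 13: conn=2 S1=-14 S2=20 S3=41 blocked=[1]

Answer: S1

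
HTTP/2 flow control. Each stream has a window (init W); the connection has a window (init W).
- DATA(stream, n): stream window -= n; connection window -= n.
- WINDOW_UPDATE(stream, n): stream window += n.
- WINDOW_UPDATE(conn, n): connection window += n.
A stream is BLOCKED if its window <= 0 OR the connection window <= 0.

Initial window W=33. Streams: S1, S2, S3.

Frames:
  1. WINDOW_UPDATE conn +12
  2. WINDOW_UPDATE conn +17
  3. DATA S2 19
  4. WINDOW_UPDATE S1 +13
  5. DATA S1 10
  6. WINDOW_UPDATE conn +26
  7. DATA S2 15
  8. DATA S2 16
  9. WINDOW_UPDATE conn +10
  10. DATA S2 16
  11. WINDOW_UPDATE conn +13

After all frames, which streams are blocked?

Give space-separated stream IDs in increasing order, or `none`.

Op 1: conn=45 S1=33 S2=33 S3=33 blocked=[]
Op 2: conn=62 S1=33 S2=33 S3=33 blocked=[]
Op 3: conn=43 S1=33 S2=14 S3=33 blocked=[]
Op 4: conn=43 S1=46 S2=14 S3=33 blocked=[]
Op 5: conn=33 S1=36 S2=14 S3=33 blocked=[]
Op 6: conn=59 S1=36 S2=14 S3=33 blocked=[]
Op 7: conn=44 S1=36 S2=-1 S3=33 blocked=[2]
Op 8: conn=28 S1=36 S2=-17 S3=33 blocked=[2]
Op 9: conn=38 S1=36 S2=-17 S3=33 blocked=[2]
Op 10: conn=22 S1=36 S2=-33 S3=33 blocked=[2]
Op 11: conn=35 S1=36 S2=-33 S3=33 blocked=[2]

Answer: S2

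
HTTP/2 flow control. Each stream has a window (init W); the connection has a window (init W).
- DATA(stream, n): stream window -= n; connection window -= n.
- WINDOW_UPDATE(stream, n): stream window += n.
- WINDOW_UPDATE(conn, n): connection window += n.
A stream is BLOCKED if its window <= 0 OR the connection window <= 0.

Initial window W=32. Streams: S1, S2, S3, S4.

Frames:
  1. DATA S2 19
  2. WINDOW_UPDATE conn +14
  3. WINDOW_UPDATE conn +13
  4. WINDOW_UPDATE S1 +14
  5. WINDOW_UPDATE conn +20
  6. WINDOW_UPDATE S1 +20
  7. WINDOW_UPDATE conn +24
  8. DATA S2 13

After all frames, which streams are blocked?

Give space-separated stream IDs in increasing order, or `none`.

Op 1: conn=13 S1=32 S2=13 S3=32 S4=32 blocked=[]
Op 2: conn=27 S1=32 S2=13 S3=32 S4=32 blocked=[]
Op 3: conn=40 S1=32 S2=13 S3=32 S4=32 blocked=[]
Op 4: conn=40 S1=46 S2=13 S3=32 S4=32 blocked=[]
Op 5: conn=60 S1=46 S2=13 S3=32 S4=32 blocked=[]
Op 6: conn=60 S1=66 S2=13 S3=32 S4=32 blocked=[]
Op 7: conn=84 S1=66 S2=13 S3=32 S4=32 blocked=[]
Op 8: conn=71 S1=66 S2=0 S3=32 S4=32 blocked=[2]

Answer: S2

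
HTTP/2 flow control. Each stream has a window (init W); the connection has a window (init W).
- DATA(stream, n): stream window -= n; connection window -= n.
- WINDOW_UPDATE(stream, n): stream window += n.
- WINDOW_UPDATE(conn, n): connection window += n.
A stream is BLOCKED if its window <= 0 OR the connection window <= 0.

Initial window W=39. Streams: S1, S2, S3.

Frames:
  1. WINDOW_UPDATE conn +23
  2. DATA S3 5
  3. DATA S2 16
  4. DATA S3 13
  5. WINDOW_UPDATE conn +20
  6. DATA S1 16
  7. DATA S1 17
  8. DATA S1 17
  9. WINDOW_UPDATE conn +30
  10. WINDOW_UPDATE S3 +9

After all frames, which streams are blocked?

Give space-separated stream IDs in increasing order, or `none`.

Answer: S1

Derivation:
Op 1: conn=62 S1=39 S2=39 S3=39 blocked=[]
Op 2: conn=57 S1=39 S2=39 S3=34 blocked=[]
Op 3: conn=41 S1=39 S2=23 S3=34 blocked=[]
Op 4: conn=28 S1=39 S2=23 S3=21 blocked=[]
Op 5: conn=48 S1=39 S2=23 S3=21 blocked=[]
Op 6: conn=32 S1=23 S2=23 S3=21 blocked=[]
Op 7: conn=15 S1=6 S2=23 S3=21 blocked=[]
Op 8: conn=-2 S1=-11 S2=23 S3=21 blocked=[1, 2, 3]
Op 9: conn=28 S1=-11 S2=23 S3=21 blocked=[1]
Op 10: conn=28 S1=-11 S2=23 S3=30 blocked=[1]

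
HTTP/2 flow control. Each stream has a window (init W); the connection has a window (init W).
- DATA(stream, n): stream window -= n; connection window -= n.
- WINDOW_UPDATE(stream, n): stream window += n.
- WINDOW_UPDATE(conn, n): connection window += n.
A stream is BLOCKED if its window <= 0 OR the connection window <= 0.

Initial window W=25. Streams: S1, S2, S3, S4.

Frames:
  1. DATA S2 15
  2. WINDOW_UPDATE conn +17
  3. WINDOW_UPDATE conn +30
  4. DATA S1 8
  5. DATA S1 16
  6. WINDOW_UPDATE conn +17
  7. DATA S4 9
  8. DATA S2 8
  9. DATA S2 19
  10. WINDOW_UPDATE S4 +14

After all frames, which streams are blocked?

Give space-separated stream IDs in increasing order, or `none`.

Answer: S2

Derivation:
Op 1: conn=10 S1=25 S2=10 S3=25 S4=25 blocked=[]
Op 2: conn=27 S1=25 S2=10 S3=25 S4=25 blocked=[]
Op 3: conn=57 S1=25 S2=10 S3=25 S4=25 blocked=[]
Op 4: conn=49 S1=17 S2=10 S3=25 S4=25 blocked=[]
Op 5: conn=33 S1=1 S2=10 S3=25 S4=25 blocked=[]
Op 6: conn=50 S1=1 S2=10 S3=25 S4=25 blocked=[]
Op 7: conn=41 S1=1 S2=10 S3=25 S4=16 blocked=[]
Op 8: conn=33 S1=1 S2=2 S3=25 S4=16 blocked=[]
Op 9: conn=14 S1=1 S2=-17 S3=25 S4=16 blocked=[2]
Op 10: conn=14 S1=1 S2=-17 S3=25 S4=30 blocked=[2]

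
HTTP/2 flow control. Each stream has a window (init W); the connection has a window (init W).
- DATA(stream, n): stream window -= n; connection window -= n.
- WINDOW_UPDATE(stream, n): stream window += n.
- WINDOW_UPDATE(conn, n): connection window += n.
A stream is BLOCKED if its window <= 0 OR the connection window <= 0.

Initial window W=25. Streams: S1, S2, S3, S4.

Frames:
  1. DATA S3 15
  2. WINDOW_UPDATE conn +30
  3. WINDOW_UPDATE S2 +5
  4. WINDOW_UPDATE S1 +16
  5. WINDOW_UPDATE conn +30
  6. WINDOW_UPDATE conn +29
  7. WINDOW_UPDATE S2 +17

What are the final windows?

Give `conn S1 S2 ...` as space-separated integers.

Op 1: conn=10 S1=25 S2=25 S3=10 S4=25 blocked=[]
Op 2: conn=40 S1=25 S2=25 S3=10 S4=25 blocked=[]
Op 3: conn=40 S1=25 S2=30 S3=10 S4=25 blocked=[]
Op 4: conn=40 S1=41 S2=30 S3=10 S4=25 blocked=[]
Op 5: conn=70 S1=41 S2=30 S3=10 S4=25 blocked=[]
Op 6: conn=99 S1=41 S2=30 S3=10 S4=25 blocked=[]
Op 7: conn=99 S1=41 S2=47 S3=10 S4=25 blocked=[]

Answer: 99 41 47 10 25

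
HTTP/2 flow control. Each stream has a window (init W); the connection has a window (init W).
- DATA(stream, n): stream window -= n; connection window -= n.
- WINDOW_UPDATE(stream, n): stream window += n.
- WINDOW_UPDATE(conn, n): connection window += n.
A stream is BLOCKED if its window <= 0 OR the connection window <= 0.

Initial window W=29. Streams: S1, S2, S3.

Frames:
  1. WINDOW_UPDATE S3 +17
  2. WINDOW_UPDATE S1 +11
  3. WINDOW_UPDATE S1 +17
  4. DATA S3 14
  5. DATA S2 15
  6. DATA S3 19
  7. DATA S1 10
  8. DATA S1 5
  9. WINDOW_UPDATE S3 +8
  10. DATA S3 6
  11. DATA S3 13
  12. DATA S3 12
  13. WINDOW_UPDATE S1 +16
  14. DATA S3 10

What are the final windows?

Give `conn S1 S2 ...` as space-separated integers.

Op 1: conn=29 S1=29 S2=29 S3=46 blocked=[]
Op 2: conn=29 S1=40 S2=29 S3=46 blocked=[]
Op 3: conn=29 S1=57 S2=29 S3=46 blocked=[]
Op 4: conn=15 S1=57 S2=29 S3=32 blocked=[]
Op 5: conn=0 S1=57 S2=14 S3=32 blocked=[1, 2, 3]
Op 6: conn=-19 S1=57 S2=14 S3=13 blocked=[1, 2, 3]
Op 7: conn=-29 S1=47 S2=14 S3=13 blocked=[1, 2, 3]
Op 8: conn=-34 S1=42 S2=14 S3=13 blocked=[1, 2, 3]
Op 9: conn=-34 S1=42 S2=14 S3=21 blocked=[1, 2, 3]
Op 10: conn=-40 S1=42 S2=14 S3=15 blocked=[1, 2, 3]
Op 11: conn=-53 S1=42 S2=14 S3=2 blocked=[1, 2, 3]
Op 12: conn=-65 S1=42 S2=14 S3=-10 blocked=[1, 2, 3]
Op 13: conn=-65 S1=58 S2=14 S3=-10 blocked=[1, 2, 3]
Op 14: conn=-75 S1=58 S2=14 S3=-20 blocked=[1, 2, 3]

Answer: -75 58 14 -20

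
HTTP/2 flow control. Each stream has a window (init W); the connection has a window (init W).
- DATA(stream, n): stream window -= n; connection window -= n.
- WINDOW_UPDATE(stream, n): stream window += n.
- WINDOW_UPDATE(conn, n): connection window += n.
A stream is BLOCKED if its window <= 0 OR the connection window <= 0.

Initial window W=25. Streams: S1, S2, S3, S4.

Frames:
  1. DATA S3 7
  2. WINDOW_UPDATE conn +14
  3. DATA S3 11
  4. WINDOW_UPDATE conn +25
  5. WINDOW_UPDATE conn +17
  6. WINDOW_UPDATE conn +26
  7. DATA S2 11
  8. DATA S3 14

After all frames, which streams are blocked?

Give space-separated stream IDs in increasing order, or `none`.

Op 1: conn=18 S1=25 S2=25 S3=18 S4=25 blocked=[]
Op 2: conn=32 S1=25 S2=25 S3=18 S4=25 blocked=[]
Op 3: conn=21 S1=25 S2=25 S3=7 S4=25 blocked=[]
Op 4: conn=46 S1=25 S2=25 S3=7 S4=25 blocked=[]
Op 5: conn=63 S1=25 S2=25 S3=7 S4=25 blocked=[]
Op 6: conn=89 S1=25 S2=25 S3=7 S4=25 blocked=[]
Op 7: conn=78 S1=25 S2=14 S3=7 S4=25 blocked=[]
Op 8: conn=64 S1=25 S2=14 S3=-7 S4=25 blocked=[3]

Answer: S3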